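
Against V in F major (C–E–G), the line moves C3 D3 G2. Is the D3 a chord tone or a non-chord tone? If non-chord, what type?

The harmony at that moment is C major triad (C, E, G); D3 is not a chord tone.
It is approached by step up from C3 and left by leap down to G2.
Step in, leap out — an escape tone.

Non-chord tone — an escape tone.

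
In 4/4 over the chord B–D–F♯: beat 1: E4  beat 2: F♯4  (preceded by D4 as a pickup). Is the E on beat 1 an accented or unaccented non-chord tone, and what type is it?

Accented passing tone.

The harmony at that moment is B minor triad (B, D, F♯); E4 is not a chord tone.
It is approached by step up from D4 and left by step up to F♯4.
Step in, step out in the same direction — a passing tone.
It falls on the downbeat, so it is accented.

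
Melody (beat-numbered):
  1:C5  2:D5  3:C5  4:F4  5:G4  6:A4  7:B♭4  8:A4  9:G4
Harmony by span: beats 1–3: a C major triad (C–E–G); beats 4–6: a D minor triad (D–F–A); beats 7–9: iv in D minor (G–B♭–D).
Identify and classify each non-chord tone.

D5 (beat 2) — neighbor tone; G4 (beat 5) — passing tone; A4 (beat 8) — passing tone.

The harmony at that moment is C major triad (C, E, G); D5 is not a chord tone.
It is approached by step up from C5 and left by step down to C5.
Step away and step back to the same note — a neighbor tone (upper neighbor).
The harmony at that moment is D minor triad (D, F, A); G4 is not a chord tone.
It is approached by step up from F4 and left by step up to A4.
Step in, step out in the same direction — a passing tone.
The harmony at that moment is G minor triad (G, B♭, D); A4 is not a chord tone.
It is approached by step down from B♭4 and left by step down to G4.
Step in, step out in the same direction — a passing tone.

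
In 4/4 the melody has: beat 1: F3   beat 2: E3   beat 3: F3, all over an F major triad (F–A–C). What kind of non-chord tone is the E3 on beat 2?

The harmony at that moment is F major triad (F, A, C); E3 is not a chord tone.
It is approached by step down from F3 and left by step up to F3.
Step away and step back to the same note — a neighbor tone (lower neighbor).

Lower neighbor tone.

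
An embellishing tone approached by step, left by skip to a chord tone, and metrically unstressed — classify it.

Approach: by step. Departure: by leap. Metric position: weak.
Step in, leap out, from a weak position — an escape tone (échappée). (It is the mirror image of the appoggiatura, which leaps in and steps out on a strong beat.)

Escape tone.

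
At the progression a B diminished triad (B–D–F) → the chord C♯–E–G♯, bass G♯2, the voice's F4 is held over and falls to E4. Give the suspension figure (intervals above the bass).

7–6 suspension.

At the second chord the bass is G♯2. The suspended F4 lies a seventh above the bass; after resolving down by step to E4, the interval above the bass becomes a sixth.
Suspension figures are named by those two intervals: 7–6.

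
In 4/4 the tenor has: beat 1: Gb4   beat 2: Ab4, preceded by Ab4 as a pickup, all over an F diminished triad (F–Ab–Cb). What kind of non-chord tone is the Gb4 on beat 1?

Lower neighbor tone.

The harmony at that moment is F diminished triad (F, Ab, Cb); Gb4 is not a chord tone.
It is approached by step down from Ab4 and left by step up to Ab4.
Step away and step back to the same note — a neighbor tone (lower neighbor).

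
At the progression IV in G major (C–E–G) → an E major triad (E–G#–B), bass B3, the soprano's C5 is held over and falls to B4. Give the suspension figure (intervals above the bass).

9–8 suspension.

At the second chord the bass is B3. The suspended C5 lies a ninth above the bass; after resolving down by step to B4, the interval above the bass becomes an octave.
Suspension figures are named by those two intervals: 9–8.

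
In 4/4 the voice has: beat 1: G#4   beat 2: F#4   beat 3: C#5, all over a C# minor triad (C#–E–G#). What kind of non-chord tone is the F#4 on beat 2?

Escape tone.

The harmony at that moment is C# minor triad (C#, E, G#); F#4 is not a chord tone.
It is approached by step down from G#4 and left by leap up to C#5.
Step in, leap out, on a weak beat — an escape tone.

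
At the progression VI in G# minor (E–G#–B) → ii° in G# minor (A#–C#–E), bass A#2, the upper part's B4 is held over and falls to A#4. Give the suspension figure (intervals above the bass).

At the second chord the bass is A#2. The suspended B4 lies a ninth above the bass; after resolving down by step to A#4, the interval above the bass becomes an octave.
Suspension figures are named by those two intervals: 9–8.

9–8 suspension.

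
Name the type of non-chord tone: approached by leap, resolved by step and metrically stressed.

Appoggiatura.

Approach: by leap. Departure: by step. Metric position: strong.
Leap in, step out, in a metrically strong position — an appoggiatura. (It is the mirror image of the escape tone, which steps in and leaps out from a weak position.)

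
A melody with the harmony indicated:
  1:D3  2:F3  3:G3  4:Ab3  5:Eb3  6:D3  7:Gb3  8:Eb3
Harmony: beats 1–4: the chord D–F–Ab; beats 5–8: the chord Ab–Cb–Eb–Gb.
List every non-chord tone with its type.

G3 (beat 3) — passing tone; D3 (beat 6) — escape tone.

The harmony at that moment is D diminished triad (D, F, Ab); G3 is not a chord tone.
It is approached by step up from F3 and left by step up to Ab3.
Step in, step out in the same direction — a passing tone.
The harmony at that moment is Ab minor seventh chord (Ab, Cb, Eb, Gb); D3 is not a chord tone.
It is approached by step down from Eb3 and left by leap up to Gb3.
Step in, leap out — an escape tone.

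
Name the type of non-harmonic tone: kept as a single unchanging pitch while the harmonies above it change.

Pedal tone.

Approach: none. Departure: none — a single pitch is sustained while the chords change around it, passing through harmonies that do not contain it.
No melodic motion at all; the dissonance is created entirely by the moving harmonies against the stationary note — a pedal tone (pedal point).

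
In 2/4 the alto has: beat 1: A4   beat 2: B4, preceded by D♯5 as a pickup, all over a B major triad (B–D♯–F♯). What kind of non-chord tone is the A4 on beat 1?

The harmony at that moment is B major triad (B, D♯, F♯); A4 is not a chord tone.
It is approached by leap down from D♯5 and left by step up to B4.
Leap in, step out, metrically accented — an appoggiatura.

Appoggiatura.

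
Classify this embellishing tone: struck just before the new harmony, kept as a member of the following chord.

Anticipation.

Approach: ahead of the chord change (typically by step), so it is dissonant against the current harmony. Departure: none — the same pitch is restated or held and is a chord tone of the new harmony.
Dissonant first, consonant once the harmony catches up: the note simply arrives early — an anticipation. (The reverse timing, consonant first and dissonant after the change, would be a suspension or retardation.)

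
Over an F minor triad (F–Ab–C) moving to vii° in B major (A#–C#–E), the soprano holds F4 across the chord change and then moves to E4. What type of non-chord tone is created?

F4 is a suspension.

The harmony at that moment is A# diminished triad (A#, C#, E); F4 is not a chord tone.
It is held over (the same pitch as the preceding F4) and left by step down to E4.
Held over from the previous chord and resolving down by step — a suspension.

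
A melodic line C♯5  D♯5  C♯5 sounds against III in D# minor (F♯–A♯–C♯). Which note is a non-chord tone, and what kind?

D♯5 is a neighbor tone.

The harmony at that moment is F♯ major triad (F♯, A♯, C♯); D♯5 is not a chord tone.
It is approached by step up from C♯5 and left by step down to C♯5.
Step away and step back to the same note — a neighbor tone (upper neighbor).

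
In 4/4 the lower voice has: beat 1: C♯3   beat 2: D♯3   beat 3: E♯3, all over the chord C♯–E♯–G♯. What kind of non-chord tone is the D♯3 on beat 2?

Passing tone.

The harmony at that moment is C♯ major triad (C♯, E♯, G♯); D♯3 is not a chord tone.
It is approached by step up from C♯3 and left by step up to E♯3.
Step in, step out in the same direction — a passing tone.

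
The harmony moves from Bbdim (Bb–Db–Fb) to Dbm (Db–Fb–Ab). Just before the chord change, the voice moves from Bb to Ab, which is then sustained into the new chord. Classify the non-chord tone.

The harmony at that moment is Bb diminished triad (Bb, Db, Fb); Ab is not a chord tone.
It is approached by step down from Bb and then sustained as the same pitch into the next harmony.
Arriving early and becoming a chord tone when the harmony changes — an anticipation.

Ab is an anticipation.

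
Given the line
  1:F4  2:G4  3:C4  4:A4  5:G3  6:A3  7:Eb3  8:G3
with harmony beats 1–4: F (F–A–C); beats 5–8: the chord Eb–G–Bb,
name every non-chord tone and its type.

The harmony at that moment is F major triad (F, A, C); G4 is not a chord tone.
It is approached by step up from F4 and left by leap down to C4.
Step in, leap out — an escape tone.
The harmony at that moment is Eb major triad (Eb, G, Bb); A3 is not a chord tone.
It is approached by step up from G3 and left by leap down to Eb3.
Step in, leap out — an escape tone.

G4 (beat 2) — escape tone; A3 (beat 6) — escape tone.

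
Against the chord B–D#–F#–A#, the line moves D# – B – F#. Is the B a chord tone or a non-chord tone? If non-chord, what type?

Chord tone (the root of B major seventh chord).

B major seventh chord contains B, D#, F#, A#; B is the root, so it is a chord tone.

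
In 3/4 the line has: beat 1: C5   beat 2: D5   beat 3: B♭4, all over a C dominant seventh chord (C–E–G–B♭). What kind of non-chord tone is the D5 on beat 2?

Escape tone.

The harmony at that moment is C dominant seventh chord (C, E, G, B♭); D5 is not a chord tone.
It is approached by step up from C5 and left by leap down to B♭4.
Step in, leap out, on a weak beat — an escape tone.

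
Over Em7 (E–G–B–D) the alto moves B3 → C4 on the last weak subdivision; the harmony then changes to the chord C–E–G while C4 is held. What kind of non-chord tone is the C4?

The harmony at that moment is E minor seventh chord (E, G, B, D); C4 is not a chord tone.
It is approached by step up from B3 and then sustained as the same pitch into the next harmony.
Arriving early and becoming a chord tone when the harmony changes — an anticipation.

C4 is an anticipation.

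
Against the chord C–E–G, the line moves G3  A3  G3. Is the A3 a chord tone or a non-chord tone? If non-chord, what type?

Non-chord tone — a neighbor tone.

The harmony at that moment is C major triad (C, E, G); A3 is not a chord tone.
It is approached by step up from G3 and left by step down to G3.
Step away and step back to the same note — a neighbor tone (upper neighbor).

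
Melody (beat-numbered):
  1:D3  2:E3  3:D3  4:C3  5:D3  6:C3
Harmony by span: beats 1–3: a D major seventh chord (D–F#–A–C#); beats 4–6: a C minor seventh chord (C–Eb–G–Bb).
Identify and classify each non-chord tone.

E3 (beat 2) — neighbor tone; D3 (beat 5) — neighbor tone.

The harmony at that moment is D major seventh chord (D, F#, A, C#); E3 is not a chord tone.
It is approached by step up from D3 and left by step down to D3.
Step away and step back to the same note — a neighbor tone (upper neighbor).
The harmony at that moment is C minor seventh chord (C, Eb, G, Bb); D3 is not a chord tone.
It is approached by step up from C3 and left by step down to C3.
Step away and step back to the same note — a neighbor tone (upper neighbor).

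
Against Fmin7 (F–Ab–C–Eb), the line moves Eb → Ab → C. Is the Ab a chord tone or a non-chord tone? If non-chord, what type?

F minor seventh chord contains F, Ab, C, Eb; Ab is the third, so it is a chord tone.

Chord tone (the third of F minor seventh chord).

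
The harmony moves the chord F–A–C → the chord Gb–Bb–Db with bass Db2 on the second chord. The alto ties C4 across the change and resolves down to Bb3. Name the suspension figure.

7–6 suspension.

At the second chord the bass is Db2. The suspended C4 lies a seventh above the bass; after resolving down by step to Bb3, the interval above the bass becomes a sixth.
Suspension figures are named by those two intervals: 7–6.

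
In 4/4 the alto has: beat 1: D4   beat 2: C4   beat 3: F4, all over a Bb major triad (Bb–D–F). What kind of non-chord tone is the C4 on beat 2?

The harmony at that moment is Bb major triad (Bb, D, F); C4 is not a chord tone.
It is approached by step down from D4 and left by leap up to F4.
Step in, leap out, on a weak beat — an escape tone.

Escape tone.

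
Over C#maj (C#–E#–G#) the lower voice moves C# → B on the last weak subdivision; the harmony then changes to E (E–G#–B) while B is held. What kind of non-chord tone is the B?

The harmony at that moment is C# major triad (C#, E#, G#); B is not a chord tone.
It is approached by step down from C# and then sustained as the same pitch into the next harmony.
Arriving early and becoming a chord tone when the harmony changes — an anticipation.

B is an anticipation.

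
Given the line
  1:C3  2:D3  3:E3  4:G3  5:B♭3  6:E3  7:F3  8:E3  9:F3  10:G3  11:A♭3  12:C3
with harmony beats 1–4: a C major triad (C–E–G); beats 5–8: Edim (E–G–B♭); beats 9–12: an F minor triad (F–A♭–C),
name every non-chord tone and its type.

D3 (beat 2) — passing tone; F3 (beat 7) — neighbor tone; G3 (beat 10) — passing tone.

The harmony at that moment is C major triad (C, E, G); D3 is not a chord tone.
It is approached by step up from C3 and left by step up to E3.
Step in, step out in the same direction — a passing tone.
The harmony at that moment is E diminished triad (E, G, B♭); F3 is not a chord tone.
It is approached by step up from E3 and left by step down to E3.
Step away and step back to the same note — a neighbor tone (upper neighbor).
The harmony at that moment is F minor triad (F, A♭, C); G3 is not a chord tone.
It is approached by step up from F3 and left by step up to A♭3.
Step in, step out in the same direction — a passing tone.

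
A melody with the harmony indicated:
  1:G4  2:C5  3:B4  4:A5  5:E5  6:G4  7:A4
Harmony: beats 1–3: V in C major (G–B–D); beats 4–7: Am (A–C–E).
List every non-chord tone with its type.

C5 (beat 2) — appoggiatura; G4 (beat 6) — appoggiatura.

The harmony at that moment is G major triad (G, B, D); C5 is not a chord tone.
It is approached by leap up from G4 and left by step down to B4.
Leap in, step out — an appoggiatura.
The harmony at that moment is A minor triad (A, C, E); G4 is not a chord tone.
It is approached by leap down from E5 and left by step up to A4.
Leap in, step out — an appoggiatura.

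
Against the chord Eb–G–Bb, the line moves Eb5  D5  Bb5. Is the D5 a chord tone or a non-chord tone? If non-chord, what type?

Non-chord tone — an escape tone.

The harmony at that moment is Eb major triad (Eb, G, Bb); D5 is not a chord tone.
It is approached by step down from Eb5 and left by leap up to Bb5.
Step in, leap out — an escape tone.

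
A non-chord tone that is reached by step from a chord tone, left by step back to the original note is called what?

Neighbor tone.

Approach: by step. Departure: by step in the opposite direction, back to the starting pitch.
Stepwise on both sides but reversing to return to the same chord tone — a neighbor tone. (Had it continued onward in the same direction it would be a passing tone instead.)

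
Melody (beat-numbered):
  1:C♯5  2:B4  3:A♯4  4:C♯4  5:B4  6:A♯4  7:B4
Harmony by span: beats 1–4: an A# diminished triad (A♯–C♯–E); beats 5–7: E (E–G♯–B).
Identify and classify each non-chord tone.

The harmony at that moment is A♯ diminished triad (A♯, C♯, E); B4 is not a chord tone.
It is approached by step down from C♯5 and left by step down to A♯4.
Step in, step out in the same direction — a passing tone.
The harmony at that moment is E major triad (E, G♯, B); A♯4 is not a chord tone.
It is approached by step down from B4 and left by step up to B4.
Step away and step back to the same note — a neighbor tone (lower neighbor).

B4 (beat 2) — passing tone; A♯4 (beat 6) — neighbor tone.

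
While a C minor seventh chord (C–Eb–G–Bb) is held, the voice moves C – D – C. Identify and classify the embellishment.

The harmony at that moment is C minor seventh chord (C, Eb, G, Bb); D is not a chord tone.
It is approached by step up from C and left by step down to C.
Step away and step back to the same note — a neighbor tone (upper neighbor).

D is a neighbor tone.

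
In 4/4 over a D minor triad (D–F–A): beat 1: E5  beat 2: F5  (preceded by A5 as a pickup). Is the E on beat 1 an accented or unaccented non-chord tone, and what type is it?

The harmony at that moment is D minor triad (D, F, A); E5 is not a chord tone.
It is approached by leap down from A5 and left by step up to F5.
Leap in, step out — an appoggiatura.
It falls on the downbeat, so it is accented.

Accented appoggiatura.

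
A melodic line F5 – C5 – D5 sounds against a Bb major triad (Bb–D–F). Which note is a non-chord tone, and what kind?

The harmony at that moment is Bb major triad (Bb, D, F); C5 is not a chord tone.
It is approached by leap down from F5 and left by step up to D5.
Leap in, step out — an appoggiatura.

C5 is an appoggiatura.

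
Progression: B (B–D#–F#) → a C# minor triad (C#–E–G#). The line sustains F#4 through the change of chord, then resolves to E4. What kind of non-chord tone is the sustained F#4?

F#4 is a suspension.

The harmony at that moment is C# minor triad (C#, E, G#); F#4 is not a chord tone.
It is held over (the same pitch as the preceding F#4) and left by step down to E4.
Held over from the previous chord and resolving down by step — a suspension.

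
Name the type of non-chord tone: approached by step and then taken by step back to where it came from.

Neighbor tone.

Approach: by step. Departure: by step in the opposite direction, back to the starting pitch.
Stepwise on both sides but reversing to return to the same chord tone — a neighbor tone. (Had it continued onward in the same direction it would be a passing tone instead.)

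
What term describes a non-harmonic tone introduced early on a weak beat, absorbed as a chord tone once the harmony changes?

Approach: ahead of the chord change (typically by step), so it is dissonant against the current harmony. Departure: none — the same pitch is restated or held and is a chord tone of the new harmony.
Dissonant first, consonant once the harmony catches up: the note simply arrives early — an anticipation. (The reverse timing, consonant first and dissonant after the change, would be a suspension or retardation.)

Anticipation.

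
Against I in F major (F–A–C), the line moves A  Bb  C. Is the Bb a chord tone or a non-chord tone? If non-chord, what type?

Non-chord tone — a passing tone.

The harmony at that moment is F major triad (F, A, C); Bb is not a chord tone.
It is approached by step up from A and left by step up to C.
Step in, step out in the same direction — a passing tone.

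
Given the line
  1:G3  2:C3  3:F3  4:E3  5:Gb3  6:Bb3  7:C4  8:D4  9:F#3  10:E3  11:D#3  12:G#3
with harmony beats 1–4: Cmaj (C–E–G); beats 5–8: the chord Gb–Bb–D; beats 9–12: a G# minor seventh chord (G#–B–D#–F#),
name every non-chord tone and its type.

F3 (beat 3) — appoggiatura; C4 (beat 7) — passing tone; E3 (beat 10) — passing tone.

The harmony at that moment is C major triad (C, E, G); F3 is not a chord tone.
It is approached by leap up from C3 and left by step down to E3.
Leap in, step out — an appoggiatura.
The harmony at that moment is Gb augmented triad (Gb, Bb, D); C4 is not a chord tone.
It is approached by step up from Bb3 and left by step up to D4.
Step in, step out in the same direction — a passing tone.
The harmony at that moment is G# minor seventh chord (G#, B, D#, F#); E3 is not a chord tone.
It is approached by step down from F#3 and left by step down to D#3.
Step in, step out in the same direction — a passing tone.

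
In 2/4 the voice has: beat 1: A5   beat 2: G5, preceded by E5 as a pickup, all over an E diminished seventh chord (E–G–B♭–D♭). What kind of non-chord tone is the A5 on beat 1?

The harmony at that moment is E diminished seventh chord (E, G, B♭, D♭); A5 is not a chord tone.
It is approached by leap up from E5 and left by step down to G5.
Leap in, step out, metrically accented — an appoggiatura.

Appoggiatura.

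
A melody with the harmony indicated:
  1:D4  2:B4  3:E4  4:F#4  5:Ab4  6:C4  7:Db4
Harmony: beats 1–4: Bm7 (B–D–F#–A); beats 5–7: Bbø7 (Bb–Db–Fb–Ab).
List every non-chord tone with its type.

E4 (beat 3) — appoggiatura; C4 (beat 6) — appoggiatura.

The harmony at that moment is B minor seventh chord (B, D, F#, A); E4 is not a chord tone.
It is approached by leap down from B4 and left by step up to F#4.
Leap in, step out — an appoggiatura.
The harmony at that moment is Bb half-diminished seventh chord (Bb, Db, Fb, Ab); C4 is not a chord tone.
It is approached by leap down from Ab4 and left by step up to Db4.
Leap in, step out — an appoggiatura.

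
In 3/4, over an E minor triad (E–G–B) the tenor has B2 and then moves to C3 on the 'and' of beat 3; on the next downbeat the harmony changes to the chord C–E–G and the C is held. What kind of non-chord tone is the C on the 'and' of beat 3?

Anticipation.

The harmony at that moment is E minor triad (E, G, B); C3 is not a chord tone.
It is approached by step up from B2 and then sustained as the same pitch into the next harmony.
Arriving early and becoming a chord tone when the harmony changes — an anticipation.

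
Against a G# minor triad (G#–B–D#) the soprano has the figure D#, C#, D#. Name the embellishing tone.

The harmony at that moment is G# minor triad (G#, B, D#); C# is not a chord tone.
It is approached by step down from D# and left by step up to D#.
Step away and step back to the same note — a neighbor tone (lower neighbor).

C# is a neighbor tone.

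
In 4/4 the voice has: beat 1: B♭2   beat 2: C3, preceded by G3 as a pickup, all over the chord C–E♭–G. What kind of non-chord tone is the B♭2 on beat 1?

The harmony at that moment is C minor triad (C, E♭, G); B♭2 is not a chord tone.
It is approached by leap down from G3 and left by step up to C3.
Leap in, step out, metrically accented — an appoggiatura.

Appoggiatura.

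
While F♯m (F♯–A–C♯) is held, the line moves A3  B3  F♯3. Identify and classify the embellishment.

B3 is an escape tone.

The harmony at that moment is F♯ minor triad (F♯, A, C♯); B3 is not a chord tone.
It is approached by step up from A3 and left by leap down to F♯3.
Step in, leap out — an escape tone.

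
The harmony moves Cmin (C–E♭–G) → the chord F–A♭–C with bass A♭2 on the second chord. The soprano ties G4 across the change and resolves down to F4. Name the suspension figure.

7–6 suspension.

At the second chord the bass is A♭2. The suspended G4 lies a seventh above the bass; after resolving down by step to F4, the interval above the bass becomes a sixth.
Suspension figures are named by those two intervals: 7–6.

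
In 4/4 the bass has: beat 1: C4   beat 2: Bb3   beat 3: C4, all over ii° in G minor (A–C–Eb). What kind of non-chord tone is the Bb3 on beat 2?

The harmony at that moment is A diminished triad (A, C, Eb); Bb3 is not a chord tone.
It is approached by step down from C4 and left by step up to C4.
Step away and step back to the same note — a neighbor tone (lower neighbor).

Lower neighbor tone.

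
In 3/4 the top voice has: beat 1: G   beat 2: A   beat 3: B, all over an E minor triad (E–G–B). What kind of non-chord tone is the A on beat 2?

The harmony at that moment is E minor triad (E, G, B); A is not a chord tone.
It is approached by step up from G and left by step up to B.
Step in, step out in the same direction — a passing tone.

Passing tone.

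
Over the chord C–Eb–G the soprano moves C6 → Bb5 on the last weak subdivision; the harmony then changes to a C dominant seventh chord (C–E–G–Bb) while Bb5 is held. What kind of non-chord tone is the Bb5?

Bb5 is an anticipation.

The harmony at that moment is C minor triad (C, Eb, G); Bb5 is not a chord tone.
It is approached by step down from C6 and then sustained as the same pitch into the next harmony.
Arriving early and becoming a chord tone when the harmony changes — an anticipation.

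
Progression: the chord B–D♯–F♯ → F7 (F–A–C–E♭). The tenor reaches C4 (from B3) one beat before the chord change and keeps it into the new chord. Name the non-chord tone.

C4 is an anticipation.

The harmony at that moment is B major triad (B, D♯, F♯); C4 is not a chord tone.
It is approached by step up from B3 and then sustained as the same pitch into the next harmony.
Arriving early and becoming a chord tone when the harmony changes — an anticipation.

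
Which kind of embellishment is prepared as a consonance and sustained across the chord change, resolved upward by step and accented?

Retardation.

Approach: by preparation — the pitch is first a chord tone, then held (tied or repeated) while the harmony changes under it. Departure: up by step. Metric position: strong.
A prepared dissonance that resolves upward by step — a retardation. (The same figure resolving downward would be a suspension.)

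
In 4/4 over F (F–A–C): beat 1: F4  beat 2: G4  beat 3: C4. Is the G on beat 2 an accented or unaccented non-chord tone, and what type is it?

Unaccented escape tone.

The harmony at that moment is F major triad (F, A, C); G4 is not a chord tone.
It is approached by step up from F4 and left by leap down to C4.
Step in, leap out — an escape tone.
It falls on a weak beat, so it is unaccented.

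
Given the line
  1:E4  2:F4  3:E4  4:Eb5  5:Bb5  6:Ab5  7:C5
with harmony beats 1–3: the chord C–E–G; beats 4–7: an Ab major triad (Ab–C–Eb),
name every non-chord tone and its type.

F4 (beat 2) — neighbor tone; Bb5 (beat 5) — appoggiatura.

The harmony at that moment is C major triad (C, E, G); F4 is not a chord tone.
It is approached by step up from E4 and left by step down to E4.
Step away and step back to the same note — a neighbor tone (upper neighbor).
The harmony at that moment is Ab major triad (Ab, C, Eb); Bb5 is not a chord tone.
It is approached by leap up from Eb5 and left by step down to Ab5.
Leap in, step out — an appoggiatura.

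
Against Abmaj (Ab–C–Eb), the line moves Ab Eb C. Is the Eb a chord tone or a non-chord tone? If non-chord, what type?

Chord tone (the fifth of Ab major triad).

Ab major triad contains Ab, C, Eb; Eb is the fifth, so it is a chord tone.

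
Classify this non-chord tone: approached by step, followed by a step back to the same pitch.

Approach: by step. Departure: by step in the opposite direction, back to the starting pitch.
Stepwise on both sides but reversing to return to the same chord tone — a neighbor tone. (Had it continued onward in the same direction it would be a passing tone instead.)

Neighbor tone.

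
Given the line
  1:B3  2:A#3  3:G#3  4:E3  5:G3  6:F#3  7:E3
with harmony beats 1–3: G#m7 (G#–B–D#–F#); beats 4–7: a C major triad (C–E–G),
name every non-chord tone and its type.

A#3 (beat 2) — passing tone; F#3 (beat 6) — passing tone.

The harmony at that moment is G# minor seventh chord (G#, B, D#, F#); A#3 is not a chord tone.
It is approached by step down from B3 and left by step down to G#3.
Step in, step out in the same direction — a passing tone.
The harmony at that moment is C major triad (C, E, G); F#3 is not a chord tone.
It is approached by step down from G3 and left by step down to E3.
Step in, step out in the same direction — a passing tone.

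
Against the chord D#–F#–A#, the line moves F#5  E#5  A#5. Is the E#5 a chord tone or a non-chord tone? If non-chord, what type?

Non-chord tone — an escape tone.

The harmony at that moment is D# minor triad (D#, F#, A#); E#5 is not a chord tone.
It is approached by step down from F#5 and left by leap up to A#5.
Step in, leap out — an escape tone.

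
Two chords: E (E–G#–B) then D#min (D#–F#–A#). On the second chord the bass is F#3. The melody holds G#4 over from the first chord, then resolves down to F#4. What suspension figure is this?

At the second chord the bass is F#3. The suspended G#4 lies a ninth above the bass; after resolving down by step to F#4, the interval above the bass becomes an octave.
Suspension figures are named by those two intervals: 9–8.

9–8 suspension.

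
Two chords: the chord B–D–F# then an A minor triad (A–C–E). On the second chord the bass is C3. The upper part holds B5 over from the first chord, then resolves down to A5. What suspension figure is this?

At the second chord the bass is C3. The suspended B5 lies a seventh above the bass; after resolving down by step to A5, the interval above the bass becomes a sixth.
Suspension figures are named by those two intervals: 7–6.

7–6 suspension.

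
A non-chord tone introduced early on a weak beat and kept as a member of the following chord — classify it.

Approach: ahead of the chord change (typically by step), so it is dissonant against the current harmony. Departure: none — the same pitch is restated or held and is a chord tone of the new harmony.
Dissonant first, consonant once the harmony catches up: the note simply arrives early — an anticipation. (The reverse timing, consonant first and dissonant after the change, would be a suspension or retardation.)

Anticipation.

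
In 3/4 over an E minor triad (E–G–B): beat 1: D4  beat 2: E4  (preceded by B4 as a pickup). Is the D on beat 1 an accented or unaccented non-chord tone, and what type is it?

Accented appoggiatura.

The harmony at that moment is E minor triad (E, G, B); D4 is not a chord tone.
It is approached by leap down from B4 and left by step up to E4.
Leap in, step out — an appoggiatura.
It falls on the downbeat, so it is accented.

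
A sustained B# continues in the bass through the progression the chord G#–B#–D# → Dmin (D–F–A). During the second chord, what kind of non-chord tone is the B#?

The harmony at that moment is D minor triad (D, F, A); B# is not a chord tone.
It is held over (the same pitch as the preceding B#) and then sustained as the same pitch into the next harmony.
Sustained through a change of harmony — a pedal tone.

Pedal tone (pedal point).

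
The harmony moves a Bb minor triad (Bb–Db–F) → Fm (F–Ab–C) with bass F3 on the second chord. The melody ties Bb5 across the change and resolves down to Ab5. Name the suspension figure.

4–3 suspension.

At the second chord the bass is F3. The suspended Bb5 lies a fourth above the bass; after resolving down by step to Ab5, the interval above the bass becomes a third.
Suspension figures are named by those two intervals: 4–3.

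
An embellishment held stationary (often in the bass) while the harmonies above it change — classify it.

Approach: none. Departure: none — a single pitch is sustained while the chords change around it, passing through harmonies that do not contain it.
No melodic motion at all; the dissonance is created entirely by the moving harmonies against the stationary note — a pedal tone (pedal point).

Pedal tone.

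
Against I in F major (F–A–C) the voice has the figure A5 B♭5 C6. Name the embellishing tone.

B♭5 is a passing tone.

The harmony at that moment is F major triad (F, A, C); B♭5 is not a chord tone.
It is approached by step up from A5 and left by step up to C6.
Step in, step out in the same direction — a passing tone.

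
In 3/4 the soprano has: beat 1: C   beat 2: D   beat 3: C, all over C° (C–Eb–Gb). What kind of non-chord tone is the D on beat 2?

The harmony at that moment is C diminished triad (C, Eb, Gb); D is not a chord tone.
It is approached by step up from C and left by step down to C.
Step away and step back to the same note — a neighbor tone (upper neighbor).

Upper neighbor tone.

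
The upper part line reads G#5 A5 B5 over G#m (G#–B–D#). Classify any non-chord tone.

The harmony at that moment is G# minor triad (G#, B, D#); A5 is not a chord tone.
It is approached by step up from G#5 and left by step up to B5.
Step in, step out in the same direction — a passing tone.

A5 is a passing tone.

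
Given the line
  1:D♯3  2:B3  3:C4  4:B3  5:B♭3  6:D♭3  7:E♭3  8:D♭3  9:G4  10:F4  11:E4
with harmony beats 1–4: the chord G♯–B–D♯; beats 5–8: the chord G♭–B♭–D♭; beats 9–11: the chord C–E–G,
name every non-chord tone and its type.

The harmony at that moment is G♯ minor triad (G♯, B, D♯); C4 is not a chord tone.
It is approached by step up from B3 and left by step down to B3.
Step away and step back to the same note — a neighbor tone (upper neighbor).
The harmony at that moment is G♭ major triad (G♭, B♭, D♭); E♭3 is not a chord tone.
It is approached by step up from D♭3 and left by step down to D♭3.
Step away and step back to the same note — a neighbor tone (upper neighbor).
The harmony at that moment is C major triad (C, E, G); F4 is not a chord tone.
It is approached by step down from G4 and left by step down to E4.
Step in, step out in the same direction — a passing tone.

C4 (beat 3) — neighbor tone; E♭3 (beat 7) — neighbor tone; F4 (beat 10) — passing tone.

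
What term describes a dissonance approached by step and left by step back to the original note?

Approach: by step. Departure: by step in the opposite direction, back to the starting pitch.
Stepwise on both sides but reversing to return to the same chord tone — a neighbor tone. (Had it continued onward in the same direction it would be a passing tone instead.)

Neighbor tone.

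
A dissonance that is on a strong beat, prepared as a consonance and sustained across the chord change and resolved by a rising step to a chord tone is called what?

Approach: by preparation — the pitch is first a chord tone, then held (tied or repeated) while the harmony changes under it. Departure: up by step. Metric position: strong.
A prepared dissonance that resolves upward by step — a retardation. (The same figure resolving downward would be a suspension.)

Retardation.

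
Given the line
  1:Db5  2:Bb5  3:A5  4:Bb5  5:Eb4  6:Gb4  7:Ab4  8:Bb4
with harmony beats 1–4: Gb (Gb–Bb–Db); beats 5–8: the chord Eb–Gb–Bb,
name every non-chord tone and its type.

The harmony at that moment is Gb major triad (Gb, Bb, Db); A5 is not a chord tone.
It is approached by step down from Bb5 and left by step up to Bb5.
Step away and step back to the same note — a neighbor tone (lower neighbor).
The harmony at that moment is Eb minor triad (Eb, Gb, Bb); Ab4 is not a chord tone.
It is approached by step up from Gb4 and left by step up to Bb4.
Step in, step out in the same direction — a passing tone.

A5 (beat 3) — neighbor tone; Ab4 (beat 7) — passing tone.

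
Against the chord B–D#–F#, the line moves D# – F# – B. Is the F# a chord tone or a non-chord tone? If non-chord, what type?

Chord tone (the fifth of B major triad).

B major triad contains B, D#, F#; F# is the fifth, so it is a chord tone.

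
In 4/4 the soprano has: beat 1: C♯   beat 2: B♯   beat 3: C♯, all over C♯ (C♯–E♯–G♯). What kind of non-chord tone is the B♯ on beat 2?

The harmony at that moment is C♯ major triad (C♯, E♯, G♯); B♯ is not a chord tone.
It is approached by step down from C♯ and left by step up to C♯.
Step away and step back to the same note — a neighbor tone (lower neighbor).

Lower neighbor tone.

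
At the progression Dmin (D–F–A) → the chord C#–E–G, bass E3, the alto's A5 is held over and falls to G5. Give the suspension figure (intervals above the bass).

At the second chord the bass is E3. The suspended A5 lies a fourth above the bass; after resolving down by step to G5, the interval above the bass becomes a third.
Suspension figures are named by those two intervals: 4–3.

4–3 suspension.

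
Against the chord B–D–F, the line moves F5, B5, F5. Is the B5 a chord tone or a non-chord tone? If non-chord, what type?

Chord tone (the root of B diminished triad).

B diminished triad contains B, D, F; B is the root, so it is a chord tone.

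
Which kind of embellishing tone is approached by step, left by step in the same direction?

Approach: by step. Departure: by step, continuing in the same direction.
Stepwise on both sides with no change of direction means the note fills in the space between two different chord tones — a passing tone. (Had it turned back to its starting note it would be a neighbor tone instead.)

Passing tone.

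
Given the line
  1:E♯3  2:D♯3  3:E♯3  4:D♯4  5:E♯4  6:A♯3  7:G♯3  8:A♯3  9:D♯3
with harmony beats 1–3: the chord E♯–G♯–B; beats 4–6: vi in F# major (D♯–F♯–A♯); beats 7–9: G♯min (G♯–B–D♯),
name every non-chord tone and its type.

D♯3 (beat 2) — neighbor tone; E♯4 (beat 5) — escape tone; A♯3 (beat 8) — escape tone.

The harmony at that moment is E♯ diminished triad (E♯, G♯, B); D♯3 is not a chord tone.
It is approached by step down from E♯3 and left by step up to E♯3.
Step away and step back to the same note — a neighbor tone (lower neighbor).
The harmony at that moment is D♯ minor triad (D♯, F♯, A♯); E♯4 is not a chord tone.
It is approached by step up from D♯4 and left by leap down to A♯3.
Step in, leap out — an escape tone.
The harmony at that moment is G♯ minor triad (G♯, B, D♯); A♯3 is not a chord tone.
It is approached by step up from G♯3 and left by leap down to D♯3.
Step in, leap out — an escape tone.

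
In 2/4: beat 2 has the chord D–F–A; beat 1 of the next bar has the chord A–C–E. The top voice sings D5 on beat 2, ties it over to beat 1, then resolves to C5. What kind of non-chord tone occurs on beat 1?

Suspension.

The harmony at that moment is A minor triad (A, C, E); D5 is not a chord tone.
It is held over (the same pitch as the preceding D5) and left by step down to C5.
Held over from the previous chord and resolving down by step — a suspension.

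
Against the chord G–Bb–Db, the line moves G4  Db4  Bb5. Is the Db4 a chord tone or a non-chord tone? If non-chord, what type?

G diminished triad contains G, Bb, Db; Db is the fifth, so it is a chord tone.

Chord tone (the fifth of G diminished triad).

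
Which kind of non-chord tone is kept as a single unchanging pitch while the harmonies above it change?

Pedal tone.

Approach: none. Departure: none — a single pitch is sustained while the chords change around it, passing through harmonies that do not contain it.
No melodic motion at all; the dissonance is created entirely by the moving harmonies against the stationary note — a pedal tone (pedal point).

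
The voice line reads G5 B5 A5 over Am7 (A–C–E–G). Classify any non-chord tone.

B5 is an appoggiatura.

The harmony at that moment is A minor seventh chord (A, C, E, G); B5 is not a chord tone.
It is approached by leap up from G5 and left by step down to A5.
Leap in, step out — an appoggiatura.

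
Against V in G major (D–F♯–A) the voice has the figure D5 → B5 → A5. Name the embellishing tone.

The harmony at that moment is D major triad (D, F♯, A); B5 is not a chord tone.
It is approached by leap up from D5 and left by step down to A5.
Leap in, step out — an appoggiatura.

B5 is an appoggiatura.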